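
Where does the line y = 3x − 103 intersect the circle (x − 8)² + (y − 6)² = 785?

From the line, y = 3x − 103. Substituting:
10x² − 670x + 11160 = 0  ⟹  x² − 67x + 1116 = 0
x = 36 or x = 31, giving (36, 5) and (31, −10).

(31, −10) and (36, 5)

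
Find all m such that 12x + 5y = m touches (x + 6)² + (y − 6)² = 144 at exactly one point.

m = −198 or m = 114

For a tangent, require d(centre, line) = r = 12.
|12·(−6) + 5·6 − m| / √169 = 12
|m − (−42)| = 12·13, so m = 114 or m = −198.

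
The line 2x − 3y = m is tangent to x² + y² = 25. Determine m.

The line touches the circle iff its distance from (0, 0) is 5:
|2·0 − 3·0 − m| / √13 = 5
|m| = 5√13.

m = ±5√13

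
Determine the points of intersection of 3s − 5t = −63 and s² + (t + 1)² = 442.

From the line, t = (63 + 3s)/5. Substituting:
34s² + 408s − 6426 = 0  ⟹  s² + 12s − 189 = 0
s = 9 or s = −21, giving (9, 18) and (−21, 0).

(−21, 0) and (9, 18)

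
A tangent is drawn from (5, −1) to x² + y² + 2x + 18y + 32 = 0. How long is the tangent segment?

The centre is (−1, −9) and r = 5√2. The square of the distance from P to the centre is 36 + 64 = 100.
The tangent meets the radius at right angles, so tangent² = |PO|² − r² = 100 − 50 = 50.

5√2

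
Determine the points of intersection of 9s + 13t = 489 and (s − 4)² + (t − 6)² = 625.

(11, 30) and (24, 21)

From the line, t = (489 − 9s)/13. Substituting:
250s² − 8750s + 66000 = 0  ⟹  s² − 35s + 264 = 0
s = 24 or s = 11, giving (24, 21) and (11, 30).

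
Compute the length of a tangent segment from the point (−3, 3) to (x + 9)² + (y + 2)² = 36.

With centre O = (−9, −2), |OP|² = 61 and r² = 36.
Power of the point: PT² = |PO|² − r² = 25, so PT = 5.

5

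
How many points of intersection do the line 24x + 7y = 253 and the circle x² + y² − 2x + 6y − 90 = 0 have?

1

Centre (1, −3), r² = 100. Distance² from centre to line = (−250)²/625 = 100.
Since d² = r², the line is tangent.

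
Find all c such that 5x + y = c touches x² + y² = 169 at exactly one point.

c = ±13√26

Tangency holds when the distance from the centre (0, 0) to the line equals the radius 13:
|5·0 + 1·0 − c| / √26 = 13
|c| = 13√26.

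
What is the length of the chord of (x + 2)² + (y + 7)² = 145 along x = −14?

Centre (−2, −7), r² = 145. Perpendicular distance d from centre to line = |12| / √1 = 12.
Chord = 2√(r² − d²) = 2·√(1) = 2.

2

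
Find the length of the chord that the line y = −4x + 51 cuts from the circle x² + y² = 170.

Substitute y = −4x + 51:
17x² − 408x + 2431 = 0  ⟹  x² − 24x + 143 = 0
x = 13 or x = 11, giving (13, −1) and (11, 7).
Chord length = distance between (13, −1) and (11, 7) = √68 = 2√17.

2√17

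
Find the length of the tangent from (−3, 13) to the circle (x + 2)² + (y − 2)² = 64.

√58

The centre is (−2, 2) and r = 8. The square of the distance from P to the centre is 1 + 121 = 122.
Power of the point: PT² = |PO|² − r² = 58, so PT = √58.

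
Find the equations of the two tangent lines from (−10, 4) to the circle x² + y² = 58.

Let a tangent through (−10, 4) have slope m. Its distance from (0, 0) must equal √58:
(10m − (−4))² = 58(m² + 1)
21m² + 40m − 21 = 0, so m = −7/3 or m = 3/7.
With m = −7/3: 7x + 3y = −58. With m = 3/7: 3x − 7y = −58.

7x + 3y = −58 and 3x − 7y = −58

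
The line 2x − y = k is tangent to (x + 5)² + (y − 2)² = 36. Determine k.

k = −12 ± 6√5

For a tangent, require d(centre, line) = r = 6.
|2·(−5) − 1·2 − k| / √5 = 6
|k − (−12)| = 6√5.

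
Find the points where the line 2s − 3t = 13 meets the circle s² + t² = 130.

Express t = (−13 + 2s)/3 and substitute into the circle:
13s² − 52s − 1001 = 0  ⟹  s² − 4s − 77 = 0
s = 11 or s = −7, giving (11, 3) and (−7, −9).

(−7, −9) and (11, 3)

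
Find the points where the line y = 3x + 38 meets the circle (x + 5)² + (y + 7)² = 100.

Express y = 3x + 38 and substitute into the circle:
10x² + 280x + 1950 = 0  ⟹  x² + 28x + 195 = 0
x = −13 or x = −15, giving (−13, −1) and (−15, −7).

(−15, −7) and (−13, −1)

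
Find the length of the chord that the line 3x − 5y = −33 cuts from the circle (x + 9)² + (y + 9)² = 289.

Express y = (33 + 3x)/5 and substitute into the circle:
34x² + 918x + 884 = 0  ⟹  x² + 27x + 26 = 0
x = −1 or x = −26, giving (−1, 6) and (−26, −9).
|(−1, 6) − (−26, −9)| = √((25)² + (15)²) = 5√34.

5√34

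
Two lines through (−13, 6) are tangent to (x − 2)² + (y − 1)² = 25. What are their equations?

Let a tangent through (−13, 6) have slope m. Its distance from (2, 1) must equal 5:
[m·(15) − (−5)]² = 25(m² + 1)
4m² + 3m = 0, so m = 0 or m = −3/4.
With m = 0: y = 6. With m = −3/4: 3x + 4y = −15.

y = 6 and 3x + 4y = −15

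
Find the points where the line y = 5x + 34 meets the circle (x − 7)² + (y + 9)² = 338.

(−10, −16) and (−6, 4)

Substitute y = 5x + 34:
26x² + 416x + 1560 = 0  ⟹  x² + 16x + 60 = 0
x = −6 or x = −10, giving (−6, 4) and (−10, −16).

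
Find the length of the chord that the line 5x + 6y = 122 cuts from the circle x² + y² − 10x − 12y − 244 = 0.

Centre (5, 6), r² = 305. Perpendicular distance d from centre to line = |−61| / √61 = 61/√61.
Half the chord is √(r² − d²) = √(244), so the full chord is 4√61.

4√61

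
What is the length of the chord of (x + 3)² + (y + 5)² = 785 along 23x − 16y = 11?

2√785

Centre (−3, −5), r² = 785. Perpendicular distance d from centre to line = |0| / √785 = 0/√785.
Chord = 2√(r² − d²) = 2·√(785) = 2√785.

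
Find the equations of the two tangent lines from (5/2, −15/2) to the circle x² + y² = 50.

Write the tangent as mx − y + (−15/2 − m·(5/2)) = 0 and set its distance from the centre to 5√2:
(−5/2m − (15/2))² = 50(m² + 1)
7m² − 6m − 1 = 0, so m = 1 or m = −1/7.
Through (5/2, −15/2) these give x − y = 10 and x + 7y = −50.

x − y = 10 and x + 7y = −50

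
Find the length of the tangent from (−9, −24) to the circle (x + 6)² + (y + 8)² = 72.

√193

Centre (−6, −8), r² = 72. |PO|² = (−3)² + (−16)² = 265.
By the tangent–radius right angle, tangent length = √(|PO|² − r²) = √193.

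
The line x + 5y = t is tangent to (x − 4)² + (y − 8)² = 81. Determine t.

t = 44 ± 9√26

For a tangent, require d(centre, line) = r = 9.
|1·4 + 5·8 − t| / √26 = 9
|t − (44)| = 9√26.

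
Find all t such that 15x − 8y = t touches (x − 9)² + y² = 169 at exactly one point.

For a tangent, require d(centre, line) = r = 13.
|15·9 − 8·0 − t| / √289 = 13
|t − (135)| = 13·17, so t = 356 or t = −86.

t = −86 or t = 356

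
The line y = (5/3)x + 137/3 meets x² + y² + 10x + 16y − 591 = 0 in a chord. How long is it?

The distance from (−5, −8) to the line is 136/√34, and r² = 680.
Half the chord is √(r² − d²) = √(136), so the full chord is 4√34.

4√34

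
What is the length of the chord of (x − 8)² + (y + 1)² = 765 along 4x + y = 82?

12√17

Express y = −4x + 82 and substitute into the circle:
17x² − 680x + 6188 = 0  ⟹  x² − 40x + 364 = 0
x = 26 or x = 14, giving (26, −22) and (14, 26).
|(26, −22) − (14, 26)| = √((12)² + (−48)²) = 12√17.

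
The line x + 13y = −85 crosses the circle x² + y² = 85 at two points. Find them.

(−7, −6) and (6, −7)

From the line, y = (−85 − x)/13. Substituting:
170x² + 170x − 7140 = 0  ⟹  x² + x − 42 = 0
x = 6 or x = −7, giving (6, −7) and (−7, −6).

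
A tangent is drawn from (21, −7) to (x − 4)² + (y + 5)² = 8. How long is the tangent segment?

The centre is (4, −5) and r = 2√2. The square of the distance from P to the centre is 289 + 4 = 293.
By the tangent–radius right angle, tangent length = √(|PO|² − r²) = √285.

√285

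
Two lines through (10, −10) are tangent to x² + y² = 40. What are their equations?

Let a tangent through (10, −10) have slope m. Its distance from (0, 0) must equal 2√10:
[m·(−10) − (10)]² = 40(m² + 1)
3m² + 10m + 3 = 0, so m = −1/3 or m = −3.
With m = −1/3: x + 3y = −20. With m = −3: 3x + y = 20.

x + 3y = −20 and 3x + y = 20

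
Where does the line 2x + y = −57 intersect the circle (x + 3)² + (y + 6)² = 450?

(−24, −9) and (−18, −21)

Substitute y = −2x − 57:
5x² + 210x + 2160 = 0  ⟹  x² + 42x + 432 = 0
x = −18 or x = −24, giving (−18, −21) and (−24, −9).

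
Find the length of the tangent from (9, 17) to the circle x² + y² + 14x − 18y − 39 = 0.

With centre O = (−7, 9), |OP|² = 320 and r² = 169.
Power of the point: PT² = |PO|² − r² = 151, so PT = √151.

√151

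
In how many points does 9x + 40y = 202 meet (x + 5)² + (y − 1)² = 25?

Centre (−5, 1), r² = 25. Distance² from centre to line = (−207)²/1681 = 42849/1681.
Since d² > r², the line lies outside the circle.

0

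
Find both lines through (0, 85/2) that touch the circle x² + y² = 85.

Let a tangent through (0, 85/2) have slope m. Its distance from (0, 0) must equal √85:
(0m − (−85/2))² = 85(m² + 1)
4m² − 81 = 0, so m = 9/2 or m = −9/2.
With m = 9/2: 9x − 2y = −85. With m = −9/2: 9x + 2y = 85.

9x − 2y = −85 and 9x + 2y = 85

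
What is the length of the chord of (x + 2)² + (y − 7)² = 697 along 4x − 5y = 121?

Centre (−2, 7), r² = 697. Perpendicular distance d from centre to line = |−164| / √41 = 164/√41.
Half the chord is √(r² − d²) = √(41), so the full chord is 2√41.

2√41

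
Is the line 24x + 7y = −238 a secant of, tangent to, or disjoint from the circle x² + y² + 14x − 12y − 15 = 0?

Centre (−7, 6), r² = 100. Distance² from centre to line = (112)²/625 = 12544/625.
Since d² < r², the line cuts the circle twice.

secant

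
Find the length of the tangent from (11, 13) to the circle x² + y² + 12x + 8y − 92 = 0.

With centre O = (−6, −4), |OP|² = 578 and r² = 144.
The tangent meets the radius at right angles, so tangent² = |PO|² − r² = 578 − 144 = 434.

√434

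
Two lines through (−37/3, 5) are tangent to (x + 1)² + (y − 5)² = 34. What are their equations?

A line y − (5) = m(x − (−37/3)) is tangent when its distance from (−1, 5) is √34:
[m·(34/3) − (0)]² = 34(m² + 1)
25m² − 9 = 0, so m = −3/5 or m = 3/5.
Through (−37/3, 5) these give 3x + 5y = −12 and 3x − 5y = −62.

3x + 5y = −12 and 3x − 5y = −62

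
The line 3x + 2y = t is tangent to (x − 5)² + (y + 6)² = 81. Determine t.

t = 3 ± 9√13

The line touches the circle iff its distance from (5, −6) is 9:
|3·5 + 2·(−6) − t| / √13 = 9
|t − (3)| = 9√13.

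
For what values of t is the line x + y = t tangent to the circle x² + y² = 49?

t = ±7√2

Tangency holds when the distance from the centre (0, 0) to the line equals the radius 7:
|1·0 + 1·0 − t| / √2 = 7
|t| = 7√2.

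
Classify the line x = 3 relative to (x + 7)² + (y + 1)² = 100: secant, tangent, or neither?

tangent

Substituting the line into the circle gives y² + 2y + 1 = 0.
Discriminant = (2)² − 4·1·(1) = 0.
A repeated root: the line is tangent.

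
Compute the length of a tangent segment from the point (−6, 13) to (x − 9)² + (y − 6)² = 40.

The centre is (9, 6) and r = 2√10. The square of the distance from P to the centre is 225 + 49 = 274.
Power of the point: PT² = |PO|² − r² = 234, so PT = 3√26.

3√26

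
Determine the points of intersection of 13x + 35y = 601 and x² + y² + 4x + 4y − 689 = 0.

From the line, y = (601 − 13x)/35. Substituting:
1394x² − 12546x − 398684 = 0  ⟹  x² − 9x − 286 = 0
x = 22 or x = −13, giving (22, 9) and (−13, 22).

(−13, 22) and (22, 9)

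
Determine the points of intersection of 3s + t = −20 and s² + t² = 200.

Express t = −3s − 20 and substitute into the circle:
10s² + 120s + 200 = 0  ⟹  s² + 12s + 20 = 0
s = −2 or s = −10, giving (−2, −14) and (−10, 10).

(−10, 10) and (−2, −14)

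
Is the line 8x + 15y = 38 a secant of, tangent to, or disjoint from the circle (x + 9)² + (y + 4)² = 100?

d² = (8·(−9) + 15·(−4) − (38))²/289 = 100; r² = 100.
Since d² = r², the line is tangent.

tangent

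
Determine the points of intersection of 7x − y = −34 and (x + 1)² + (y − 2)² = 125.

(−6, −8) and (−3, 13)

Express y = 7x + 34 and substitute into the circle:
50x² + 450x + 900 = 0  ⟹  x² + 9x + 18 = 0
x = −3 or x = −6, giving (−3, 13) and (−6, −8).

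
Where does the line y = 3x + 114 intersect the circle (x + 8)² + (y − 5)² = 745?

(−35, 9) and (−32, 18)

Express y = 3x + 114 and substitute into the circle:
10x² + 670x + 11200 = 0  ⟹  x² + 67x + 1120 = 0
x = −32 or x = −35, giving (−32, 18) and (−35, 9).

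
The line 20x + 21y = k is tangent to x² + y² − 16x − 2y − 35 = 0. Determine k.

The line touches the circle iff its distance from (8, 1) is 10:
|20·8 + 21·1 − k| / √841 = 10
|k − (181)| = 10·29, so k = 471 or k = −109.

k = −109 or k = 471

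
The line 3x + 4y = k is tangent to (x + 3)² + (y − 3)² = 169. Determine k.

k = −62 or k = 68

Tangency holds when the distance from the centre (−3, 3) to the line equals the radius 13:
|3·(−3) + 4·3 − k| / √25 = 13
|k − (3)| = 13·5, so k = 68 or k = −62.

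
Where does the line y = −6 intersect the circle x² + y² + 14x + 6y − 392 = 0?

Substitute y = −6:
x² + 14x − 392 = 0
x = 14 or x = −28, giving (14, −6) and (−28, −6).

(−28, −6) and (14, −6)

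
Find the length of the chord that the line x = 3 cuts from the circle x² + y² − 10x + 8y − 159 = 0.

28

The distance from (5, −4) to the line is 2, and r² = 200.
Chord = 2√(r² − d²) = 2·√(196) = 28.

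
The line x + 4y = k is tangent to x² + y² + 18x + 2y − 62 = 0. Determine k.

k = −13 ± 12√17

Tangency holds when the distance from the centre (−9, −1) to the line equals the radius 12:
|1·(−9) + 4·(−1) − k| / √17 = 12
|k − (−13)| = 12√17.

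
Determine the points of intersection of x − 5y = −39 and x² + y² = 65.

Substitute y = (39 + x)/5:
26x² + 78x − 104 = 0  ⟹  x² + 3x − 4 = 0
x = 1 or x = −4, giving (1, 8) and (−4, 7).

(−4, 7) and (1, 8)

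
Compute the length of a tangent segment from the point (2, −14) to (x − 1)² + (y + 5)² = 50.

4√2

Centre (1, −5), r² = 50. |PO|² = (1)² + (−9)² = 82.
By the tangent–radius right angle, tangent length = √(|PO|² − r²) = √32 = 4√2.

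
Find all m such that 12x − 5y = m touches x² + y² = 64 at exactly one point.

For a tangent, require d(centre, line) = r = 8.
|12·0 − 5·0 − m| / √169 = 8
|m| = 8·13, so m = 104 or m = −104.

m = −104 or m = 104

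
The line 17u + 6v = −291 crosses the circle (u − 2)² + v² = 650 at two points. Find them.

Substitute v = (−291 − 17u)/6:
325u² + 9750u + 61425 = 0  ⟹  u² + 30u + 189 = 0
u = −9 or u = −21, giving (−9, −23) and (−21, 11).

(−21, 11) and (−9, −23)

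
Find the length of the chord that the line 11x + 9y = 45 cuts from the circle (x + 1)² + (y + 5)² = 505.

3√202

Express y = (45 − 11x)/9 and substitute into the circle:
202x² − 1818x − 32724 = 0  ⟹  x² − 9x − 162 = 0
x = 18 or x = −9, giving (18, −17) and (−9, 16).
Chord length = distance between (18, −17) and (−9, 16) = √1818 = 3√202.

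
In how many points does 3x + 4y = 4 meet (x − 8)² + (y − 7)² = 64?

0

Substituting the line into the circle gives 25x² − 112x + 576 = 0.
Δ = 12544 − 57600 = −45056.
No real roots: the line does not meet the circle.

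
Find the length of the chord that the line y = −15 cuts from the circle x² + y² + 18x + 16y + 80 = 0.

8

The distance from (−9, −8) to the line is 7, and r² = 65.
Half the chord is √(r² − d²) = √(16), so the full chord is 8.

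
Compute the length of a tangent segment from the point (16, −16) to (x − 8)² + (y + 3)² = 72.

The centre is (8, −3) and r = 6√2. The square of the distance from P to the centre is 64 + 169 = 233.
The tangent meets the radius at right angles, so tangent² = |PO|² − r² = 233 − 72 = 161.

√161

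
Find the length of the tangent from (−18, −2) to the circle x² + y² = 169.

√159

Centre (0, 0), r² = 169. |PO|² = (−18)² + (−2)² = 328.
Power of the point: PT² = |PO|² − r² = 159, so PT = √159.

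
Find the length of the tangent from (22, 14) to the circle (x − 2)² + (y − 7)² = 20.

With centre O = (2, 7), |OP|² = 449 and r² = 20.
Power of the point: PT² = |PO|² − r² = 429, so PT = √429.

√429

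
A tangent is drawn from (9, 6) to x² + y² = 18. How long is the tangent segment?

3√11

With centre O = (0, 0), |OP|² = 117 and r² = 18.
By the tangent–radius right angle, tangent length = √(|PO|² − r²) = √99 = 3√11.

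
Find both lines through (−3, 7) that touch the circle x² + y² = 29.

Write the tangent as mx − y + (7 − m·(−3)) = 0 and set its distance from the centre to √29:
[m·(3) − (−7)]² = 29(m² + 1)
10m² − 21m − 10 = 0, so m = −2/5 or m = 5/2.
With m = −2/5: 2x + 5y = 29. With m = 5/2: 5x − 2y = −29.

2x + 5y = 29 and 5x − 2y = −29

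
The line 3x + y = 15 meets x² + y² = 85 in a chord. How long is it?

5√10

The distance from (0, 0) to the line is 15/√10, and r² = 85.
Chord = 2√(r² − d²) = 2·√(125/2) = 5√10.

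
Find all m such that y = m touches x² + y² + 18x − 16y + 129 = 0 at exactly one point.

For a tangent, require d(centre, line) = r = 4.
|0·(−9) + 1·8 − m| / √1 = 4
|m − (8)| = 4, so m = 12 or m = 4.

m = 4 or m = 12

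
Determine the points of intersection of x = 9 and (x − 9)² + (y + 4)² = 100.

(9, −14) and (9, 6)

The line gives x = 9. Substituting into the circle:
y² + 8y − 84 = 0
y = 6 or y = −14, giving (9, 6) and (9, −14).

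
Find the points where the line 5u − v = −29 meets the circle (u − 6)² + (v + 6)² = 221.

(−8, −11) and (−5, 4)

From the line, v = 5u + 29. Substituting:
26u² + 338u + 1040 = 0  ⟹  u² + 13u + 40 = 0
u = −5 or u = −8, giving (−5, 4) and (−8, −11).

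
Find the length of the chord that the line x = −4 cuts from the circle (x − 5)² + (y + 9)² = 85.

4

The distance from (5, −9) to the line is 9, and r² = 85.
Chord = 2√(r² − d²) = 2·√(4) = 4.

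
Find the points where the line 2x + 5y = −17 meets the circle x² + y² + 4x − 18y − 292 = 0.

From the line, y = (−17 − 2x)/5. Substituting:
29x² + 348x − 5481 = 0  ⟹  x² + 12x − 189 = 0
x = 9 or x = −21, giving (9, −7) and (−21, 5).

(−21, 5) and (9, −7)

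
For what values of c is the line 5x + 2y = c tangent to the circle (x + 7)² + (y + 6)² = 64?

c = −47 ± 8√29

The line touches the circle iff its distance from (−7, −6) is 8:
|5·(−7) + 2·(−6) − c| / √29 = 8
|c − (−47)| = 8√29.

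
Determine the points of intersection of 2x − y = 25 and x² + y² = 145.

(8, −9) and (12, −1)

From the line, y = 2x − 25. Substituting:
5x² − 100x + 480 = 0  ⟹  x² − 20x + 96 = 0
x = 12 or x = 8, giving (12, −1) and (8, −9).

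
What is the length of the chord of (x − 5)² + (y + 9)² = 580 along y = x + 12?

22√2

Centre (5, −9), r² = 580. Perpendicular distance d from centre to line = |26| / √2 = 26/√2.
Half the chord is √(r² − d²) = √(242), so the full chord is 22√2.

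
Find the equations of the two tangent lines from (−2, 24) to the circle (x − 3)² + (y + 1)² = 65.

7x + 4y = 82 and 8x − y = −40

Write the tangent as mx − y + (24 − m·(−2)) = 0 and set its distance from the centre to √65:
(5m − (−25))² = 65(m² + 1)
4m² − 25m − 56 = 0, so m = −7/4 or m = 8.
With m = −7/4: 7x + 4y = 82. With m = 8: 8x − y = −40.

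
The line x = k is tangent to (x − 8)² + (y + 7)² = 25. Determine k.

The line touches the circle iff its distance from (8, −7) is 5:
|1·8 + 0·(−7) − k| / √1 = 5
|k − (8)| = 5, so k = 13 or k = 3.

k = 3 or k = 13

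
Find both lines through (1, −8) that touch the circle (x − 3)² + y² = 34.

5x + 3y = −19 and 3x − 5y = 43

A line y − (−8) = m(x − (1)) is tangent when its distance from (3, 0) is √34:
(2m − (8))² = 34(m² + 1)
15m² + 16m − 15 = 0, so m = −5/3 or m = 3/5.
Through (1, −8) these give 5x + 3y = −19 and 3x − 5y = 43.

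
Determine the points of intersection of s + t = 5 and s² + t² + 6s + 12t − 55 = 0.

Substitute t = −s + 5:
2s² − 16s + 30 = 0  ⟹  s² − 8s + 15 = 0
s = 5 or s = 3, giving (5, 0) and (3, 2).

(3, 2) and (5, 0)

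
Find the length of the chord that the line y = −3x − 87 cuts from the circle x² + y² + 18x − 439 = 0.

Centre (−9, 0), r² = 520. Perpendicular distance d from centre to line = |60| / √10 = 60/√10.
Chord = 2√(r² − d²) = 2·√(160) = 8√10.

8√10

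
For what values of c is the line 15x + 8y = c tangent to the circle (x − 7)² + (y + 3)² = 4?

c = 47 or c = 115

Tangency holds when the distance from the centre (7, −3) to the line equals the radius 2:
|15·7 + 8·(−3) − c| / √289 = 2
|c − (81)| = 2·17, so c = 115 or c = 47.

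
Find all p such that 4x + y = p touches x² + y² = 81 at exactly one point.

The line touches the circle iff its distance from (0, 0) is 9:
|4·0 + 1·0 − p| / √17 = 9
|p| = 9√17.

p = ±9√17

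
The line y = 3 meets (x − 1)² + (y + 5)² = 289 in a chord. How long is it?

The distance from (1, −5) to the line is 8, and r² = 289.
Chord = 2√(r² − d²) = 2·√(225) = 30.

30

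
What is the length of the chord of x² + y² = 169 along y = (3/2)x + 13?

Substitute y = (26 + 3x)/2:
13x² + 156x = 0  ⟹  x² + 12x = 0
x = 0 or x = −12, giving (0, 13) and (−12, −5).
Chord length = distance between (0, 13) and (−12, −5) = √468 = 6√13.

6√13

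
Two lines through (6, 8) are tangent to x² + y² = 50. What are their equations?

Write the tangent as mx − y + (8 − m·(6)) = 0 and set its distance from the centre to 5√2:
(−6m − (−8))² = 50(m² + 1)
7m² + 48m − 7 = 0, so m = −7 or m = 1/7.
With m = −7: 7x + y = 50. With m = 1/7: x − 7y = −50.

7x + y = 50 and x − 7y = −50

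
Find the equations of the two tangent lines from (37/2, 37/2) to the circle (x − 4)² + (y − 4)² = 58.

Write the tangent as mx − y + (37/2 − m·(37/2)) = 0 and set its distance from the centre to √58:
(−29/2m − (−29/2))² = 58(m² + 1)
21m² − 58m + 21 = 0, so m = 3/7 or m = 7/3.
With m = 3/7: 3x − 7y = −74. With m = 7/3: 7x − 3y = 74.

3x − 7y = −74 and 7x − 3y = 74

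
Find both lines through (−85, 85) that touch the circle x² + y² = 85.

7x + 6y = −85 and 6x + 7y = 85

A line y − (85) = m(x − (−85)) is tangent when its distance from (0, 0) is √85:
[m·(85) − (−85)]² = 85(m² + 1)
42m² + 85m + 42 = 0, so m = −7/6 or m = −6/7.
With m = −7/6: 7x + 6y = −85. With m = −6/7: 6x + 7y = 85.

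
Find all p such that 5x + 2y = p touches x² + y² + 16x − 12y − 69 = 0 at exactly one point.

p = −28 ± 13√29

The line touches the circle iff its distance from (−8, 6) is 13:
|5·(−8) + 2·6 − p| / √29 = 13
|p − (−28)| = 13√29.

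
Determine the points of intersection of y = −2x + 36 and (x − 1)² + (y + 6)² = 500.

Substitute y = −2x + 36:
5x² − 170x + 1265 = 0  ⟹  x² − 34x + 253 = 0
x = 23 or x = 11, giving (23, −10) and (11, 14).

(11, 14) and (23, −10)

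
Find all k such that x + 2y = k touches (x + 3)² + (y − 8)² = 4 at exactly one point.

Tangency holds when the distance from the centre (−3, 8) to the line equals the radius 2:
|1·(−3) + 2·8 − k| / √5 = 2
|k − (13)| = 2√5.

k = 13 ± 2√5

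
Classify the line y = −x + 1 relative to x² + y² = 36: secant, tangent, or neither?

secant

Substituting the line into the circle gives 2x² − 2x − 35 = 0.
Δ = 4 − (−280) = 284.
Two real roots: the line is a secant.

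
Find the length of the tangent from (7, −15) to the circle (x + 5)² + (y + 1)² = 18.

√322

The centre is (−5, −1) and r = 3√2. The square of the distance from P to the centre is 144 + 196 = 340.
Power of the point: PT² = |PO|² − r² = 322, so PT = √322.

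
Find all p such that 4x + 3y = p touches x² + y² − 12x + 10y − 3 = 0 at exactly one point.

p = −31 or p = 49

Tangency holds when the distance from the centre (6, −5) to the line equals the radius 8:
|4·6 + 3·(−5) − p| / √25 = 8
|p − (9)| = 8·5, so p = 49 or p = −31.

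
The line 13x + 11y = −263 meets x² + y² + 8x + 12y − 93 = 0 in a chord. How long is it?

The distance from (−4, −6) to the line is 145/√290, and r² = 145.
Half the chord is √(r² − d²) = √(145/2), so the full chord is √290.

√290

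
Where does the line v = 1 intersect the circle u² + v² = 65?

Express v = 1 and substitute into the circle:
u² − 64 = 0
u = 8 or u = −8, giving (8, 1) and (−8, 1).

(−8, 1) and (8, 1)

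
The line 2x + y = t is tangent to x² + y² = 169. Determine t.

t = ±13√5

The line touches the circle iff its distance from (0, 0) is 13:
|2·0 + 1·0 − t| / √5 = 13
|t| = 13√5.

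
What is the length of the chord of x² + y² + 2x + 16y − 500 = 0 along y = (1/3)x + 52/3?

Centre (−1, −8), r² = 565. Perpendicular distance d from centre to line = |75| / √10 = 75/√10.
Chord = 2√(r² − d²) = 2·√(5/2) = √10.

√10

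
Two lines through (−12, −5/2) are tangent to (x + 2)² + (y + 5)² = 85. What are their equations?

Write the tangent as mx − y + (−5/2 − m·(−12)) = 0 and set its distance from the centre to √85:
(10m − (−5/2))² = 85(m² + 1)
12m² + 40m − 63 = 0, so m = −9/2 or m = 7/6.
With m = −9/2: 9x + 2y = −113. With m = 7/6: 7x − 6y = −69.

9x + 2y = −113 and 7x − 6y = −69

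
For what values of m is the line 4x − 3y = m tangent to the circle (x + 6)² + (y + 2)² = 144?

Tangency holds when the distance from the centre (−6, −2) to the line equals the radius 12:
|4·(−6) − 3·(−2) − m| / √25 = 12
|m − (−18)| = 12·5, so m = 42 or m = −78.

m = −78 or m = 42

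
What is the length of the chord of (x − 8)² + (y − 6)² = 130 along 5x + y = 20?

4√26

From the line, y = −5x + 20. Substituting:
26x² − 156x + 130 = 0  ⟹  x² − 6x + 5 = 0
x = 5 or x = 1, giving (5, −5) and (1, 15).
Chord length = distance between (5, −5) and (1, 15) = √416 = 4√26.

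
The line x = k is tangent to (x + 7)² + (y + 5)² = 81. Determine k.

k = −16 or k = 2

The line touches the circle iff its distance from (−7, −5) is 9:
|1·(−7) + 0·(−5) − k| / √1 = 9
|k − (−7)| = 9, so k = 2 or k = −16.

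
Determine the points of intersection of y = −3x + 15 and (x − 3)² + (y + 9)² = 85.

(5, 0) and (10, −15)

From the line, y = −3x + 15. Substituting:
10x² − 150x + 500 = 0  ⟹  x² − 15x + 50 = 0
x = 10 or x = 5, giving (10, −15) and (5, 0).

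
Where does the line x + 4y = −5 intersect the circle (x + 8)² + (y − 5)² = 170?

Express y = (−5 − x)/4 and substitute into the circle:
17x² + 306x − 1071 = 0  ⟹  x² + 18x − 63 = 0
x = 3 or x = −21, giving (3, −2) and (−21, 4).

(−21, 4) and (3, −2)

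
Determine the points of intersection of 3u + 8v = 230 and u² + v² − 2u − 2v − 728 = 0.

Substitute v = (230 − 3u)/8:
73u² − 1460u + 2628 = 0  ⟹  u² − 20u + 36 = 0
u = 18 or u = 2, giving (18, 22) and (2, 28).

(2, 28) and (18, 22)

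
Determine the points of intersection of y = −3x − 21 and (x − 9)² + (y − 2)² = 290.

From the line, y = −3x − 21. Substituting:
10x² + 120x + 320 = 0  ⟹  x² + 12x + 32 = 0
x = −4 or x = −8, giving (−4, −9) and (−8, 3).

(−8, 3) and (−4, −9)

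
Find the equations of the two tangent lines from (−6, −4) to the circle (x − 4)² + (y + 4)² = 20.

x − 2y = 2 and x + 2y = −14

A line y − (−4) = m(x − (−6)) is tangent when its distance from (4, −4) is 2√5:
(10m − (0))² = 20(m² + 1)
4m² − 1 = 0, so m = 1/2 or m = −1/2.
With m = 1/2: x − 2y = 2. With m = −1/2: x + 2y = −14.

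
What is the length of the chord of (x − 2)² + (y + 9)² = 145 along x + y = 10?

The distance from (2, −9) to the line is 17/√2, and r² = 145.
Chord = 2√(r² − d²) = 2·√(1/2) = √2.

√2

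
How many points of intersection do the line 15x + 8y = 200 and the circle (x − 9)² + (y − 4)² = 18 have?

Substituting the line into the circle gives 289x² − 6192x + 32256 = 0.
Discriminant = (−6192)² − 4·289·(32256) = 1052928 > 0.
Two real roots: the line is a secant.

2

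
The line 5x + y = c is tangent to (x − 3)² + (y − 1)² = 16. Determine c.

c = 16 ± 4√26

The line touches the circle iff its distance from (3, 1) is 4:
|5·3 + 1·1 − c| / √26 = 4
|c − (16)| = 4√26.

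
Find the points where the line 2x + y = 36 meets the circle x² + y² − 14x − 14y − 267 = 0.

Express y = −2x + 36 and substitute into the circle:
5x² − 130x + 525 = 0  ⟹  x² − 26x + 105 = 0
x = 21 or x = 5, giving (21, −6) and (5, 26).

(5, 26) and (21, −6)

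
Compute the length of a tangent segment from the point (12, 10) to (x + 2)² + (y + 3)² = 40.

5√13

Centre (−2, −3), r² = 40. |PO|² = (14)² + (13)² = 365.
By the tangent–radius right angle, tangent length = √(|PO|² − r²) = √325 = 5√13.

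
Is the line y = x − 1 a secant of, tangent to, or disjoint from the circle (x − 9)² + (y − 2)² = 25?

secant

Substituting the line into the circle gives 2x² − 24x + 65 = 0.
Δ = 576 − 520 = 56.
Two real roots: the line is a secant.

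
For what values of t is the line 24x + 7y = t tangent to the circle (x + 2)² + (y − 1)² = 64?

For a tangent, require d(centre, line) = r = 8.
|24·(−2) + 7·1 − t| / √625 = 8
|t − (−41)| = 8·25, so t = 159 or t = −241.

t = −241 or t = 159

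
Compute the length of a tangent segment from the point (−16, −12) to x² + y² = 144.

16

With centre O = (0, 0), |OP|² = 400 and r² = 144.
The tangent meets the radius at right angles, so tangent² = |PO|² − r² = 400 − 144 = 256.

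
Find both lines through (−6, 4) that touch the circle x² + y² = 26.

Let a tangent through (−6, 4) have slope m. Its distance from (0, 0) must equal √26:
(6m − (−4))² = 26(m² + 1)
5m² + 24m − 5 = 0, so m = 1/5 or m = −5.
With m = 1/5: x − 5y = −26. With m = −5: 5x + y = −26.

x − 5y = −26 and 5x + y = −26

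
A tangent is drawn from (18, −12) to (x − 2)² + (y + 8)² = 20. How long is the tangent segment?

The centre is (2, −8) and r = 2√5. The square of the distance from P to the centre is 256 + 16 = 272.
The tangent meets the radius at right angles, so tangent² = |PO|² − r² = 272 − 20 = 252.

6√7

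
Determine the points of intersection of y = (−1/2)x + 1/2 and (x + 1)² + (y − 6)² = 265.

Express y = (1 − x)/2 and substitute into the circle:
5x² + 30x − 935 = 0  ⟹  x² + 6x − 187 = 0
x = 11 or x = −17, giving (11, −5) and (−17, 9).

(−17, 9) and (11, −5)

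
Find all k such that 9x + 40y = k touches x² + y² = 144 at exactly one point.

k = −492 or k = 492

Tangency holds when the distance from the centre (0, 0) to the line equals the radius 12:
|9·0 + 40·0 − k| / √1681 = 12
|k| = 12·41, so k = 492 or k = −492.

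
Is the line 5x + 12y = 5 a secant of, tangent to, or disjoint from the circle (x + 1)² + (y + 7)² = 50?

disjoint

d² = (5·(−1) + 12·(−7) − (5))²/169 = 8836/169; r² = 50.
Since d² > r², the line lies outside the circle.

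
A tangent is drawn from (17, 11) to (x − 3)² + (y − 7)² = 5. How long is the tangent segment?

Centre (3, 7), r² = 5. |PO|² = (14)² + (4)² = 212.
The tangent meets the radius at right angles, so tangent² = |PO|² − r² = 212 − 5 = 207.

3√23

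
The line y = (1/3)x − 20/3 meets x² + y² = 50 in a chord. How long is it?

Substitute y = (−20 + x)/3:
10x² − 40x − 50 = 0  ⟹  x² − 4x − 5 = 0
x = 5 or x = −1, giving (5, −5) and (−1, −7).
Chord length = distance between (5, −5) and (−1, −7) = √40 = 2√10.

2√10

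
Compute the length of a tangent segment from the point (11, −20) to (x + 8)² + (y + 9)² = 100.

√382

With centre O = (−8, −9), |OP|² = 482 and r² = 100.
The tangent meets the radius at right angles, so tangent² = |PO|² − r² = 482 − 100 = 382.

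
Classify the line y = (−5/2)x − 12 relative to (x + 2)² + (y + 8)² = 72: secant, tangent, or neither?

secant

Centre (−2, −8), r² = 72. Distance² from centre to line = (−2)²/29 = 4/29.
Since d² < r², the line cuts the circle twice.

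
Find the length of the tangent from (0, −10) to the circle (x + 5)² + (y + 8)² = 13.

The centre is (−5, −8) and r = √13. The square of the distance from P to the centre is 25 + 4 = 29.
By the tangent–radius right angle, tangent length = √(|PO|² − r²) = √16 = 4.

4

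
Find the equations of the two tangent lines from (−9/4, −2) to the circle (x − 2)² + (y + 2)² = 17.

A line y − (−2) = m(x − (−9/4)) is tangent when its distance from (2, −2) is √17:
(17/4m − (0))² = 17(m² + 1)
m² − 16 = 0, so m = −4 or m = 4.
With m = −4: 4x + y = −11. With m = 4: 4x − y = −7.

4x + y = −11 and 4x − y = −7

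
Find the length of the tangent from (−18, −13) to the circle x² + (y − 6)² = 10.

The centre is (0, 6) and r = √10. The square of the distance from P to the centre is 324 + 361 = 685.
By the tangent–radius right angle, tangent length = √(|PO|² − r²) = √675 = 15√3.

15√3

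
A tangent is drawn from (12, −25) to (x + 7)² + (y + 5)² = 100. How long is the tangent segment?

√661

Centre (−7, −5), r² = 100. |PO|² = (19)² + (−20)² = 761.
By the tangent–radius right angle, tangent length = √(|PO|² − r²) = √661.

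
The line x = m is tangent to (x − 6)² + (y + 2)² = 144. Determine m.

m = −6 or m = 18

The line touches the circle iff its distance from (6, −2) is 12:
|1·6 + 0·(−2) − m| / √1 = 12
|m − (6)| = 12, so m = 18 or m = −6.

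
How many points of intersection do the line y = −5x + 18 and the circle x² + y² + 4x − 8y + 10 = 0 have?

0

Substituting the line into the circle gives 26x² − 136x + 190 = 0.
Discriminant = (−136)² − 4·26·(190) = −1264 < 0.
No real roots: the line does not meet the circle.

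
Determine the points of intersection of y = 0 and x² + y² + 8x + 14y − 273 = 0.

Substitute y = 0:
x² + 8x − 273 = 0
x = 13 or x = −21, giving (13, 0) and (−21, 0).

(−21, 0) and (13, 0)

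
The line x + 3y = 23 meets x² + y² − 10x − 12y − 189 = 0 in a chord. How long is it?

Express y = (23 − x)/3 and substitute into the circle:
10x² − 100x − 2000 = 0  ⟹  x² − 10x − 200 = 0
x = 20 or x = −10, giving (20, 1) and (−10, 11).
|(20, 1) − (−10, 11)| = √((30)² + (−10)²) = 10√10.

10√10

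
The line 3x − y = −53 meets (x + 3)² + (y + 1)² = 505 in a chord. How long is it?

11√10

Centre (−3, −1), r² = 505. Perpendicular distance d from centre to line = |45| / √10 = 45/√10.
Chord = 2√(r² − d²) = 2·√(605/2) = 11√10.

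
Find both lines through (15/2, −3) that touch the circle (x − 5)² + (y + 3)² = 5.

A line y − (−3) = m(x − (15/2)) is tangent when its distance from (5, −3) is √5:
(−5/2m − (0))² = 5(m² + 1)
m² − 4 = 0, so m = −2 or m = 2.
With m = −2: 2x + y = 12. With m = 2: 2x − y = 18.

2x + y = 12 and 2x − y = 18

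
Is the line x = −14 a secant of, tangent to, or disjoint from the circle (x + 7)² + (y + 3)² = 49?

tangent

Substituting the line into the circle gives y² + 6y + 9 = 0.
Δ = 36 − 36 = 0.
A repeated root: the line is tangent.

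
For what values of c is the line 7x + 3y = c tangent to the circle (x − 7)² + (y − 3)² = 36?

Tangency holds when the distance from the centre (7, 3) to the line equals the radius 6:
|7·7 + 3·3 − c| / √58 = 6
|c − (58)| = 6√58.

c = 58 ± 6√58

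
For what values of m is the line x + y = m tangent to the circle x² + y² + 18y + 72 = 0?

m = −9 ± 3√2

For a tangent, require d(centre, line) = r = 3.
|1·0 + 1·(−9) − m| / √2 = 3
|m − (−9)| = 3√2.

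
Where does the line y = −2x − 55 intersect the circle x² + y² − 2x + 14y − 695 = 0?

(−26, −3) and (−12, −31)

Express y = −2x − 55 and substitute into the circle:
5x² + 190x + 1560 = 0  ⟹  x² + 38x + 312 = 0
x = −12 or x = −26, giving (−12, −31) and (−26, −3).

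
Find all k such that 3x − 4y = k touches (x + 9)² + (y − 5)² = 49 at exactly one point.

The line touches the circle iff its distance from (−9, 5) is 7:
|3·(−9) − 4·5 − k| / √25 = 7
|k − (−47)| = 7·5, so k = −12 or k = −82.

k = −82 or k = −12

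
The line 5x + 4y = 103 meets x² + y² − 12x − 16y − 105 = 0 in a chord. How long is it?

The distance from (6, 8) to the line is 41/√41, and r² = 205.
Half the chord is √(r² − d²) = √(164), so the full chord is 4√41.

4√41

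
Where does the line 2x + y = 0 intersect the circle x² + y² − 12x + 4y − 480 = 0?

(−8, 16) and (12, −24)

From the line, y = −2x. Substituting:
5x² − 20x − 480 = 0  ⟹  x² − 4x − 96 = 0
x = 12 or x = −8, giving (12, −24) and (−8, 16).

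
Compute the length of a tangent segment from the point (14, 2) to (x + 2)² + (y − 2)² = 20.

Centre (−2, 2), r² = 20. |PO|² = (16)² + (0)² = 256.
The tangent meets the radius at right angles, so tangent² = |PO|² − r² = 256 − 20 = 236.

2√59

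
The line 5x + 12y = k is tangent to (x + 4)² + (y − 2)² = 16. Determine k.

Tangency holds when the distance from the centre (−4, 2) to the line equals the radius 4:
|5·(−4) + 12·2 − k| / √169 = 4
|k − (4)| = 4·13, so k = 56 or k = −48.

k = −48 or k = 56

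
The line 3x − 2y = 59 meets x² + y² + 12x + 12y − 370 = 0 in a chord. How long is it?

The distance from (−6, −6) to the line is 65/√13, and r² = 442.
Half the chord is √(r² − d²) = √(117), so the full chord is 6√13.

6√13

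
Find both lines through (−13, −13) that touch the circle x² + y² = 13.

2x − 3y = 13 and 3x − 2y = −13

Let a tangent through (−13, −13) have slope m. Its distance from (0, 0) must equal √13:
[m·(13) − (13)]² = 13(m² + 1)
6m² − 13m + 6 = 0, so m = 2/3 or m = 3/2.
Through (−13, −13) these give 2x − 3y = 13 and 3x − 2y = −13.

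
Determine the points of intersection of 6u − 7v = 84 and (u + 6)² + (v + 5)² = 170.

(−7, −18) and (7, −6)

Express v = (−84 + 6u)/7 and substitute into the circle:
85u² − 4165 = 0  ⟹  u² − 49 = 0
u = 7 or u = −7, giving (7, −6) and (−7, −18).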